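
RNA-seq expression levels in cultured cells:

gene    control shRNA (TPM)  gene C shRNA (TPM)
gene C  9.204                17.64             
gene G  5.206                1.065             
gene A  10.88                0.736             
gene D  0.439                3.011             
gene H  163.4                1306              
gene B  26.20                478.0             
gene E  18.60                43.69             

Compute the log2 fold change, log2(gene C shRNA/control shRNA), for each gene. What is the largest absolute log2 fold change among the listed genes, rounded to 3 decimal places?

4.189

log2(17.64/9.204) = 0.939  (gene C)
log2(1.065/5.206) = -2.289  (gene G)
log2(0.736/10.88) = -3.886  (gene A)
log2(3.011/0.439) = 2.778  (gene D)
log2(1306/163.4) = 2.999  (gene H)
log2(478.0/26.20) = 4.189  (gene B)
log2(43.69/18.60) = 1.232  (gene E)
The largest magnitude belongs to gene B.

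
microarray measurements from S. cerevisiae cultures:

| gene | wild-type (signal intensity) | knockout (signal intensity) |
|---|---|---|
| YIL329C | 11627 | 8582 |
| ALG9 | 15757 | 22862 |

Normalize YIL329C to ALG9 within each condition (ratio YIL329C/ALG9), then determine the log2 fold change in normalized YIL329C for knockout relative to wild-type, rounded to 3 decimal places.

-0.975

YIL329C/ALG9 (wild-type) = 11627 / 15757 = 0.73789
YIL329C/ALG9 (knockout) = 8582 / 22862 = 0.37538
Fold change = 0.37538 / 0.73789 = 0.5087
log2(0.5087) = -0.9751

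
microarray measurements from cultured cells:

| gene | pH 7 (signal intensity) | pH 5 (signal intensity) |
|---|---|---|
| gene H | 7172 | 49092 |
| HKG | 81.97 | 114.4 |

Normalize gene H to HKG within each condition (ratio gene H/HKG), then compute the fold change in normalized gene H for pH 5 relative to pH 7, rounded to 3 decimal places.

4.905

gene H/HKG (pH 7) = 7172 / 81.97 = 87.495
gene H/HKG (pH 5) = 49092 / 114.4 = 429.13
Fold change = 429.13 / 87.495 = 4.9046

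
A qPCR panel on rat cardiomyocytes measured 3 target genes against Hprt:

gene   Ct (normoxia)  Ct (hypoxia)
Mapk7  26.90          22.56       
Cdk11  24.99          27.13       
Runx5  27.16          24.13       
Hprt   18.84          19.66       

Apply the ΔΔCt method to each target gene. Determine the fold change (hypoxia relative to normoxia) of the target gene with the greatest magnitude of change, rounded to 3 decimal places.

Mapk7: ΔΔCt = (22.56−19.66) − (26.90−18.84) = 2.90 − 8.06 = -5.16; fold change = 2^5.16 = 35.753
Cdk11: ΔΔCt = (27.13−19.66) − (24.99−18.84) = 7.47 − 6.15 = 1.32; fold change = 2^-1.32 = 0.401
Runx5: ΔΔCt = (24.13−19.66) − (27.16−18.84) = 4.47 − 8.32 = -3.85; fold change = 2^3.85 = 14.420
Mapk7 has the largest |ΔΔCt| = 5.16.

35.753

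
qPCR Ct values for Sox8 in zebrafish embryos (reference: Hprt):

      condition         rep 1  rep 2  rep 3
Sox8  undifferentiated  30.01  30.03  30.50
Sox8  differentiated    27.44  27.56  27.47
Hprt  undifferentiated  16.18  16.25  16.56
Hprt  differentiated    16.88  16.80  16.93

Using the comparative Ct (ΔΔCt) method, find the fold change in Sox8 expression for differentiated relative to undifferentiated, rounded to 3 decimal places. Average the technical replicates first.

9.383

Mean Ct: Sox8 undifferentiated 30.180; Sox8 differentiated 27.490; Hprt undifferentiated 16.330; Hprt differentiated 16.870
ΔCt(undifferentiated) = 30.180 − 16.330 = 13.850
ΔCt(differentiated) = 27.490 − 16.870 = 10.620
ΔΔCt = 10.620 − 13.850 = -3.230
Fold change = 2^(−(-3.230)) = 2^3.230 = 9.3827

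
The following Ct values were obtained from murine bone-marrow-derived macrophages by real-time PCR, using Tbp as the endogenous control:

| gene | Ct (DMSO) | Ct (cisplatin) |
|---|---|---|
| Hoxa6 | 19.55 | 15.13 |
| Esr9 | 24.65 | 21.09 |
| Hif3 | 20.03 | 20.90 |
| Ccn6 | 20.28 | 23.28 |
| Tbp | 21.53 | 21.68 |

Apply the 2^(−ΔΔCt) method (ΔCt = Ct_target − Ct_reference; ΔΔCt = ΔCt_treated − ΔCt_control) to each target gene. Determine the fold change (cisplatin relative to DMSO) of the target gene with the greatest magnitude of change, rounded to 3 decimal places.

Hoxa6: ΔΔCt = (15.13−21.68) − (19.55−21.53) = -6.55 − (-1.98) = -4.57; fold change = 2^4.57 = 23.752
Esr9: ΔΔCt = (21.09−21.68) − (24.65−21.53) = -0.59 − 3.12 = -3.71; fold change = 2^3.71 = 13.086
Hif3: ΔΔCt = (20.90−21.68) − (20.03−21.53) = -0.78 − (-1.50) = 0.72; fold change = 2^-0.72 = 0.607
Ccn6: ΔΔCt = (23.28−21.68) − (20.28−21.53) = 1.60 − (-1.25) = 2.85; fold change = 2^-2.85 = 0.139
Hoxa6 has the largest |ΔΔCt| = 4.57.

23.752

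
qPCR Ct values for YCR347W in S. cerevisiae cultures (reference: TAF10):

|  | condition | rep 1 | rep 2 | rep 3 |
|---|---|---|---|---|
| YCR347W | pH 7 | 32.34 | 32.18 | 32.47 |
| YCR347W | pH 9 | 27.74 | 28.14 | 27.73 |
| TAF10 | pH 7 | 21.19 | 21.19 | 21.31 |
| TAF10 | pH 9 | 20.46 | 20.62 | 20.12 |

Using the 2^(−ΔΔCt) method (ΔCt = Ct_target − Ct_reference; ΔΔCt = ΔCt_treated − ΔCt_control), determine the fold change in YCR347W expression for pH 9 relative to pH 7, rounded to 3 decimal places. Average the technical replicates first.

Mean Ct: YCR347W pH 7 32.330; YCR347W pH 9 27.870; TAF10 pH 7 21.230; TAF10 pH 9 20.400
ΔCt(pH 7) = 32.330 − 21.230 = 11.100
ΔCt(pH 9) = 27.870 − 20.400 = 7.470
ΔΔCt = 7.470 − 11.100 = -3.630
Fold change = 2^(−(-3.630)) = 2^3.630 = 12.3805

12.381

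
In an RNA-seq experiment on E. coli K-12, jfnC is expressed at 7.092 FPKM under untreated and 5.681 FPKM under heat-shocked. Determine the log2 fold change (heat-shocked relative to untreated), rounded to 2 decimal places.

-0.32

Fold change = 5.681 / 7.092 = 0.8010
log2(0.8010) = -0.320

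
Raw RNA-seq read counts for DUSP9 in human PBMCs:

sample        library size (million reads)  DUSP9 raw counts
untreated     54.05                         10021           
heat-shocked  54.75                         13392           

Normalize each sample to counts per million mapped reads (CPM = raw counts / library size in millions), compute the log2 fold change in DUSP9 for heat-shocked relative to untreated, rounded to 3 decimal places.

CPM(untreated) = 10021 / 54.05 = 185.4024
CPM(heat-shocked) = 13392 / 54.75 = 244.6027
Fold change = 244.6027 / 185.4024 = 1.31931
log2(1.31931) = 0.3998

0.400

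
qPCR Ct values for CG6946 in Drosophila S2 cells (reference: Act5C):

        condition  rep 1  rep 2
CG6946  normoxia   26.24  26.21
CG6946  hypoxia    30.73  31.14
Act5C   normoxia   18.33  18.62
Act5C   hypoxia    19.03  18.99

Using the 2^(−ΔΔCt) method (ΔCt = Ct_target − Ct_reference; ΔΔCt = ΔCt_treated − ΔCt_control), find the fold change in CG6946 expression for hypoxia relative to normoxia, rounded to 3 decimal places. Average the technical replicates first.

0.055

Mean Ct: CG6946 normoxia 26.225; CG6946 hypoxia 30.935; Act5C normoxia 18.475; Act5C hypoxia 19.010
ΔCt(normoxia) = 26.225 − 18.475 = 7.750
ΔCt(hypoxia) = 30.935 − 19.010 = 11.925
ΔΔCt = 11.925 − 7.750 = 4.175
Fold change = 2^(−4.175) = 0.0554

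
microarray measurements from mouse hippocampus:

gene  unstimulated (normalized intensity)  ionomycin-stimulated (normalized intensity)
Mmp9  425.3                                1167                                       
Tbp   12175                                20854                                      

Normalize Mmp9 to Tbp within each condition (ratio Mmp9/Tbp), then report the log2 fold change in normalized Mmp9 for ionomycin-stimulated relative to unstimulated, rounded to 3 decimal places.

0.680

Mmp9/Tbp (unstimulated) = 425.3 / 12175 = 0.034932
Mmp9/Tbp (ionomycin-stimulated) = 1167 / 20854 = 0.05596
Fold change = 0.05596 / 0.034932 = 1.6020
log2(1.6020) = 0.6798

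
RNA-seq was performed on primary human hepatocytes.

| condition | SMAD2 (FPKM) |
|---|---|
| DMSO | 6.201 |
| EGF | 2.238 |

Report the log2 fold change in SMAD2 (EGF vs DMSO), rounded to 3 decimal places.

Fold change = 2.238 / 6.201 = 0.3609
log2(0.3609) = -1.4703

-1.470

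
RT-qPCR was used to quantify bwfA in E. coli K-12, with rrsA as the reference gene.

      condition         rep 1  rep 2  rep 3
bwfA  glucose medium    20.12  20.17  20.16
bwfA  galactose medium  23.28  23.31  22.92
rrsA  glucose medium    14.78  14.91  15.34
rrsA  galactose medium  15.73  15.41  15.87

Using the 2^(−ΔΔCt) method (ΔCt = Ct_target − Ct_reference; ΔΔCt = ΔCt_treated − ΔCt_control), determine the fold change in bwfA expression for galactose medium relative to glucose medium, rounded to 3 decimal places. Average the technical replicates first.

Mean Ct: bwfA glucose medium 20.150; bwfA galactose medium 23.170; rrsA glucose medium 15.010; rrsA galactose medium 15.670
ΔCt(glucose medium) = 20.150 − 15.010 = 5.140
ΔCt(galactose medium) = 23.170 − 15.670 = 7.500
ΔΔCt = 7.500 − 5.140 = 2.360
Fold change = 2^(−2.360) = 0.1948

0.195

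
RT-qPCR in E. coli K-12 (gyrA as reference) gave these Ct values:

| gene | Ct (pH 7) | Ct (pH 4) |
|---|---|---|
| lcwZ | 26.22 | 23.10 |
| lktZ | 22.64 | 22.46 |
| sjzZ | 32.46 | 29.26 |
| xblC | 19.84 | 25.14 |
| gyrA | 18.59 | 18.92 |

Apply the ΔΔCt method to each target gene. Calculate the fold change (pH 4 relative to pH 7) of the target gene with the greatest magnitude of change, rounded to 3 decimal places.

lcwZ: ΔΔCt = (23.10−18.92) − (26.22−18.59) = 4.18 − 7.63 = -3.45; fold change = 2^3.45 = 10.928
lktZ: ΔΔCt = (22.46−18.92) − (22.64−18.59) = 3.54 − 4.05 = -0.51; fold change = 2^0.51 = 1.424
sjzZ: ΔΔCt = (29.26−18.92) − (32.46−18.59) = 10.34 − 13.87 = -3.53; fold change = 2^3.53 = 11.551
xblC: ΔΔCt = (25.14−18.92) − (19.84−18.59) = 6.22 − 1.25 = 4.97; fold change = 2^-4.97 = 0.032
xblC has the largest |ΔΔCt| = 4.97.

0.032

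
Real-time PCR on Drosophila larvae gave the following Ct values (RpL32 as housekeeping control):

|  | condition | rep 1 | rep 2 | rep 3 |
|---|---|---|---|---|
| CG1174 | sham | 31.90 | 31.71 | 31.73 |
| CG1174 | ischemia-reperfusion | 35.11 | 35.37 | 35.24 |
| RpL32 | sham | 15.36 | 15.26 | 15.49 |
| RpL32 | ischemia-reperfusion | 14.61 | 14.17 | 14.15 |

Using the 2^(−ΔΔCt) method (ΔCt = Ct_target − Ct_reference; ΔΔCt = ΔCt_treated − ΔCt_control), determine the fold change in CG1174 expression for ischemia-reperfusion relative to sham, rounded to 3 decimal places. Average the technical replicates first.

0.044

Mean Ct: CG1174 sham 31.780; CG1174 ischemia-reperfusion 35.240; RpL32 sham 15.370; RpL32 ischemia-reperfusion 14.310
ΔCt(sham) = 31.780 − 15.370 = 16.410
ΔCt(ischemia-reperfusion) = 35.240 − 14.310 = 20.930
ΔΔCt = 20.930 − 16.410 = 4.520
Fold change = 2^(−4.520) = 0.0436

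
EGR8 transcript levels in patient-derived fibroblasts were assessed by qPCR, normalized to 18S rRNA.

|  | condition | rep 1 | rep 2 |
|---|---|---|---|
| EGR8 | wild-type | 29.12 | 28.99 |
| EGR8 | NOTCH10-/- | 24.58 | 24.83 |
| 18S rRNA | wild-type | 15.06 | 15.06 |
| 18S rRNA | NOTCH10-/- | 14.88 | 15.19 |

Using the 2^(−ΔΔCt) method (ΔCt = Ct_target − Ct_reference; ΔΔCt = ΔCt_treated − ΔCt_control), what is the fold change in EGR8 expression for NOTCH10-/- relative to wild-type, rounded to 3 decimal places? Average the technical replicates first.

Mean Ct: EGR8 wild-type 29.055; EGR8 NOTCH10-/- 24.705; 18S rRNA wild-type 15.060; 18S rRNA NOTCH10-/- 15.035
ΔCt(wild-type) = 29.055 − 15.060 = 13.995
ΔCt(NOTCH10-/-) = 24.705 − 15.035 = 9.670
ΔΔCt = 9.670 − 13.995 = -4.325
Fold change = 2^(−(-4.325)) = 2^4.325 = 20.0426

20.043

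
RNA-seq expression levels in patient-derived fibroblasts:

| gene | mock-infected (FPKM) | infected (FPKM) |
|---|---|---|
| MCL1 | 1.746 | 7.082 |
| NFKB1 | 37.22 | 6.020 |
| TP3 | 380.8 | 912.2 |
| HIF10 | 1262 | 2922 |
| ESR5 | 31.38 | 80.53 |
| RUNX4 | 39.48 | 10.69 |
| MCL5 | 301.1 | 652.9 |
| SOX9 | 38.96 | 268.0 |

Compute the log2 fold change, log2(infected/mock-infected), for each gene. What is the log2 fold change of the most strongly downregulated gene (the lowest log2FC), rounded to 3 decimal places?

log2(7.082/1.746) = 2.020  (MCL1)
log2(6.020/37.22) = -2.628  (NFKB1)
log2(912.2/380.8) = 1.260  (TP3)
log2(2922/1262) = 1.211  (HIF10)
log2(80.53/31.38) = 1.360  (ESR5)
log2(10.69/39.48) = -1.885  (RUNX4)
log2(652.9/301.1) = 1.117  (MCL5)
log2(268.0/38.96) = 2.782  (SOX9)
NFKB1 is most strongly downregulated.

-2.628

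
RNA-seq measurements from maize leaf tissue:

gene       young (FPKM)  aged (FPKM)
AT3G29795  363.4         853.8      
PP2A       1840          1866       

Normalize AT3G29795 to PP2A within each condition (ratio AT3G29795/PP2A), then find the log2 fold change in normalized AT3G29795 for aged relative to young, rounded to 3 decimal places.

AT3G29795/PP2A (young) = 363.4 / 1840 = 0.1975
AT3G29795/PP2A (aged) = 853.8 / 1866 = 0.45756
Fold change = 0.45756 / 0.1975 = 2.3167
log2(2.3167) = 1.2121

1.212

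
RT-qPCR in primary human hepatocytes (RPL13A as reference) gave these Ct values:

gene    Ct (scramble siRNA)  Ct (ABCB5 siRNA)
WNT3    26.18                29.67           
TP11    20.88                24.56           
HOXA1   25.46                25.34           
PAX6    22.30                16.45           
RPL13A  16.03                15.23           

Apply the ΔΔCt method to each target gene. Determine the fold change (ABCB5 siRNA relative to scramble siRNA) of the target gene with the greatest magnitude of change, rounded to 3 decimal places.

WNT3: ΔΔCt = (29.67−15.23) − (26.18−16.03) = 14.44 − 10.15 = 4.29; fold change = 2^-4.29 = 0.051
TP11: ΔΔCt = (24.56−15.23) − (20.88−16.03) = 9.33 − 4.85 = 4.48; fold change = 2^-4.48 = 0.045
HOXA1: ΔΔCt = (25.34−15.23) − (25.46−16.03) = 10.11 − 9.43 = 0.68; fold change = 2^-0.68 = 0.624
PAX6: ΔΔCt = (16.45−15.23) − (22.30−16.03) = 1.22 − 6.27 = -5.05; fold change = 2^5.05 = 33.128
PAX6 has the largest |ΔΔCt| = 5.05.

33.128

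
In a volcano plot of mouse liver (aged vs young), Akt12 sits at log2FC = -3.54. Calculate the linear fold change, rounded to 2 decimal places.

0.09

Fold change = 2^(-3.54) = 0.086
That is, Akt12 drops to 8.6% of the young level.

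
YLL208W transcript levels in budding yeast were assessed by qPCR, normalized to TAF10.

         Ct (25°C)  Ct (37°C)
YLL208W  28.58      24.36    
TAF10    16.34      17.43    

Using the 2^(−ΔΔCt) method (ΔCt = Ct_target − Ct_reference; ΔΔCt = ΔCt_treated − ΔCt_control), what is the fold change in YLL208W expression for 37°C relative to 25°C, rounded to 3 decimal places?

ΔCt(25°C) = 28.580 − 16.340 = 12.240
ΔCt(37°C) = 24.360 − 17.430 = 6.930
ΔΔCt = 6.930 − 12.240 = -5.310
Fold change = 2^(−(-5.310)) = 2^5.310 = 39.6706

39.671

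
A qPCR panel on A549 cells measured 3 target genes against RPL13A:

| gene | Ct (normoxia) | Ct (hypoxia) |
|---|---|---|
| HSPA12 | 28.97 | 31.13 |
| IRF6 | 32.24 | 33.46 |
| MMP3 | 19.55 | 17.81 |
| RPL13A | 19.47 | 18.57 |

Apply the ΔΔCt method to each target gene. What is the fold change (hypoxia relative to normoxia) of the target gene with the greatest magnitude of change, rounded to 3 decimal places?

HSPA12: ΔΔCt = (31.13−18.57) − (28.97−19.47) = 12.56 − 9.50 = 3.06; fold change = 2^-3.06 = 0.120
IRF6: ΔΔCt = (33.46−18.57) − (32.24−19.47) = 14.89 − 12.77 = 2.12; fold change = 2^-2.12 = 0.230
MMP3: ΔΔCt = (17.81−18.57) − (19.55−19.47) = -0.76 − 0.08 = -0.84; fold change = 2^0.84 = 1.790
HSPA12 has the largest |ΔΔCt| = 3.06.

0.120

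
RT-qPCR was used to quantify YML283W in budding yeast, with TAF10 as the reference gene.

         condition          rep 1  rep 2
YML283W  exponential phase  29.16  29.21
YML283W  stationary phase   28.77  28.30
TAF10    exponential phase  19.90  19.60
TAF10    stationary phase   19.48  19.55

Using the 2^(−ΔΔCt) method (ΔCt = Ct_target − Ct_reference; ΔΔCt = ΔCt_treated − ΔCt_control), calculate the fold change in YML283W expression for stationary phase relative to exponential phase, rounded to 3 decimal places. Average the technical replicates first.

1.333

Mean Ct: YML283W exponential phase 29.185; YML283W stationary phase 28.535; TAF10 exponential phase 19.750; TAF10 stationary phase 19.515
ΔCt(exponential phase) = 29.185 − 19.750 = 9.435
ΔCt(stationary phase) = 28.535 − 19.515 = 9.020
ΔΔCt = 9.020 − 9.435 = -0.415
Fold change = 2^(−(-0.415)) = 2^0.415 = 1.3333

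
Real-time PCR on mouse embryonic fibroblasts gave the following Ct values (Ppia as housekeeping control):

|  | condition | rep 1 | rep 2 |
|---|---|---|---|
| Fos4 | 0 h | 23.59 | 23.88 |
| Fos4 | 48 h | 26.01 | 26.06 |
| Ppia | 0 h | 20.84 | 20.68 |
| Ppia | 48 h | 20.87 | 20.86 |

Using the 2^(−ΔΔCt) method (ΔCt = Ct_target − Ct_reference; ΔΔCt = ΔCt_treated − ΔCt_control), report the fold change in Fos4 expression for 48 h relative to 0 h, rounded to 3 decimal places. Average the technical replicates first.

Mean Ct: Fos4 0 h 23.735; Fos4 48 h 26.035; Ppia 0 h 20.760; Ppia 48 h 20.865
ΔCt(0 h) = 23.735 − 20.760 = 2.975
ΔCt(48 h) = 26.035 − 20.865 = 5.170
ΔΔCt = 5.170 − 2.975 = 2.195
Fold change = 2^(−2.195) = 0.2184

0.218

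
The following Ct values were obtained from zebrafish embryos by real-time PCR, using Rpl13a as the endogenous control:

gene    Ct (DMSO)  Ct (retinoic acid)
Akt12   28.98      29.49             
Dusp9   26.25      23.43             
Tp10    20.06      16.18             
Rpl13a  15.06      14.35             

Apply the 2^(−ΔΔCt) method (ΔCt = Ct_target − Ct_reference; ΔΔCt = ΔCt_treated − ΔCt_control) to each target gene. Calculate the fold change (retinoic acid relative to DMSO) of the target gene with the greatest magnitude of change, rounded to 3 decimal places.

9.000

Akt12: ΔΔCt = (29.49−14.35) − (28.98−15.06) = 15.14 − 13.92 = 1.22; fold change = 2^-1.22 = 0.429
Dusp9: ΔΔCt = (23.43−14.35) − (26.25−15.06) = 9.08 − 11.19 = -2.11; fold change = 2^2.11 = 4.317
Tp10: ΔΔCt = (16.18−14.35) − (20.06−15.06) = 1.83 − 5.00 = -3.17; fold change = 2^3.17 = 9.000
Tp10 has the largest |ΔΔCt| = 3.17.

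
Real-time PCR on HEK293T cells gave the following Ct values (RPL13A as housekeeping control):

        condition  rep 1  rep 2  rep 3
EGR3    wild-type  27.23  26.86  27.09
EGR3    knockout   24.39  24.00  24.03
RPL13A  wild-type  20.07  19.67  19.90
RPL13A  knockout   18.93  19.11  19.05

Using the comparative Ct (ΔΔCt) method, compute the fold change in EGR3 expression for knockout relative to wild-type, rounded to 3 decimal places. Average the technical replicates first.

Mean Ct: EGR3 wild-type 27.060; EGR3 knockout 24.140; RPL13A wild-type 19.880; RPL13A knockout 19.030
ΔCt(wild-type) = 27.060 − 19.880 = 7.180
ΔCt(knockout) = 24.140 − 19.030 = 5.110
ΔΔCt = 5.110 − 7.180 = -2.070
Fold change = 2^(−(-2.070)) = 2^2.070 = 4.1989

4.199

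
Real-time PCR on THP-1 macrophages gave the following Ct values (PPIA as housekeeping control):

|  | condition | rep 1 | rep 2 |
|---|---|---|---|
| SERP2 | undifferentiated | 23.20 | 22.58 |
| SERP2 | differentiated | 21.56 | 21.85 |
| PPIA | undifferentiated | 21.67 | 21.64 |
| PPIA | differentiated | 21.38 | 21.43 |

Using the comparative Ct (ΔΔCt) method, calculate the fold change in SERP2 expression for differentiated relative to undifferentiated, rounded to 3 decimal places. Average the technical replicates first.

Mean Ct: SERP2 undifferentiated 22.890; SERP2 differentiated 21.705; PPIA undifferentiated 21.655; PPIA differentiated 21.405
ΔCt(undifferentiated) = 22.890 − 21.655 = 1.235
ΔCt(differentiated) = 21.705 − 21.405 = 0.300
ΔΔCt = 0.300 − 1.235 = -0.935
Fold change = 2^(−(-0.935)) = 2^0.935 = 1.9119

1.912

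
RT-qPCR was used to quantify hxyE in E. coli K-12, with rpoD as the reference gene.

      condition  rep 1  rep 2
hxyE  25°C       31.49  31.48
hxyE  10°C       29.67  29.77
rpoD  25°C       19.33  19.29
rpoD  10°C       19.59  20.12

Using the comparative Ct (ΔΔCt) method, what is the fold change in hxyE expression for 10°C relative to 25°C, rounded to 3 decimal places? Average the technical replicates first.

4.959

Mean Ct: hxyE 25°C 31.485; hxyE 10°C 29.720; rpoD 25°C 19.310; rpoD 10°C 19.855
ΔCt(25°C) = 31.485 − 19.310 = 12.175
ΔCt(10°C) = 29.720 − 19.855 = 9.865
ΔΔCt = 9.865 − 12.175 = -2.310
Fold change = 2^(−(-2.310)) = 2^2.310 = 4.9588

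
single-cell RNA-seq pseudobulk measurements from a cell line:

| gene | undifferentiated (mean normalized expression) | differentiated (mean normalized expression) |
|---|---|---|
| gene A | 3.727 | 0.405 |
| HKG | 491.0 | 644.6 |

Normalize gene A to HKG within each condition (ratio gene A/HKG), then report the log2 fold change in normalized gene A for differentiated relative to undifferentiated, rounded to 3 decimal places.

gene A/HKG (undifferentiated) = 3.727 / 491.0 = 0.0075906
gene A/HKG (differentiated) = 0.405 / 644.6 = 0.0006283
Fold change = 0.0006283 / 0.0075906 = 0.0828
log2(0.0828) = -3.5947

-3.595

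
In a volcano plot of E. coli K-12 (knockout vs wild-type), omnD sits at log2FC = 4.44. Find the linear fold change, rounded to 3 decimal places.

21.706

Fold change = 2^(4.44) = 21.7057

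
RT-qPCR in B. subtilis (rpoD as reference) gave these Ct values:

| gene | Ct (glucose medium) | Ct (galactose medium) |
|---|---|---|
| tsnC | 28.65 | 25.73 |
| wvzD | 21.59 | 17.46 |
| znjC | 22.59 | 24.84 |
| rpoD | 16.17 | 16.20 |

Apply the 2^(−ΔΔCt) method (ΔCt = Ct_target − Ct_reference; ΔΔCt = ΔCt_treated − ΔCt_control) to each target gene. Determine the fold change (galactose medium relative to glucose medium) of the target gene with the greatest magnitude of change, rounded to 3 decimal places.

17.877

tsnC: ΔΔCt = (25.73−16.20) − (28.65−16.17) = 9.53 − 12.48 = -2.95; fold change = 2^2.95 = 7.727
wvzD: ΔΔCt = (17.46−16.20) − (21.59−16.17) = 1.26 − 5.42 = -4.16; fold change = 2^4.16 = 17.877
znjC: ΔΔCt = (24.84−16.20) − (22.59−16.17) = 8.64 − 6.42 = 2.22; fold change = 2^-2.22 = 0.215
wvzD has the largest |ΔΔCt| = 4.16.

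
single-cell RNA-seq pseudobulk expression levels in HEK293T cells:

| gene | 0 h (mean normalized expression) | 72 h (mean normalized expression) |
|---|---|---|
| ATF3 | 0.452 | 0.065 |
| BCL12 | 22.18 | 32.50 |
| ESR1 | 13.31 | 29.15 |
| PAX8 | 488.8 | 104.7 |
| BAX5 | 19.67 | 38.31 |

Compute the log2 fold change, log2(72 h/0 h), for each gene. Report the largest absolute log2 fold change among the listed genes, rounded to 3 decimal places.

2.798

log2(0.065/0.452) = -2.798  (ATF3)
log2(32.50/22.18) = 0.551  (BCL12)
log2(29.15/13.31) = 1.131  (ESR1)
log2(104.7/488.8) = -2.223  (PAX8)
log2(38.31/19.67) = 0.962  (BAX5)
The largest magnitude belongs to ATF3.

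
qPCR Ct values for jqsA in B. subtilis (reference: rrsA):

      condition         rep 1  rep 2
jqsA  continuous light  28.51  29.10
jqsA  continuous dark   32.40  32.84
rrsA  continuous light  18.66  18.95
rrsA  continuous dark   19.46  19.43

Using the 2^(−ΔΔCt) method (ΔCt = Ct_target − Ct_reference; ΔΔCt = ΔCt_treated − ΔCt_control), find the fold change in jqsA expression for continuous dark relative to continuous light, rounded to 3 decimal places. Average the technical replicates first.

Mean Ct: jqsA continuous light 28.805; jqsA continuous dark 32.620; rrsA continuous light 18.805; rrsA continuous dark 19.445
ΔCt(continuous light) = 28.805 − 18.805 = 10.000
ΔCt(continuous dark) = 32.620 − 19.445 = 13.175
ΔΔCt = 13.175 − 10.000 = 3.175
Fold change = 2^(−3.175) = 0.1107

0.111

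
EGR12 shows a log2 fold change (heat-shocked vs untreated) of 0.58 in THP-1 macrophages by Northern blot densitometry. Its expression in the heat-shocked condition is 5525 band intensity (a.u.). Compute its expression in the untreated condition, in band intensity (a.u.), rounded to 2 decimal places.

3696.02

Fold change = 2^(0.58) = 1.4948
untreated expression = 5525 / 1.4948 = 3696.02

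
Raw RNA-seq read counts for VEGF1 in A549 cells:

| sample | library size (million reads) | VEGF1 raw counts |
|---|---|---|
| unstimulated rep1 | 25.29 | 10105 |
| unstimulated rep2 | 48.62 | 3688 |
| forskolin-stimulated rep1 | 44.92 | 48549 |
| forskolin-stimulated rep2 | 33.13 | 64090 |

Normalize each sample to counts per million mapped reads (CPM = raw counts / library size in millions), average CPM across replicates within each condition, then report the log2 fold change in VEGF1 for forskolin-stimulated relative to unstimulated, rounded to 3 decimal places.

CPM(unstimulated rep1) = 10105 / 25.29 = 399.5650
CPM(unstimulated rep2) = 3688 / 48.62 = 75.8536
CPM(forskolin-stimulated rep1) = 48549 / 44.92 = 1080.7881
CPM(forskolin-stimulated rep2) = 64090 / 33.13 = 1934.5005
mean CPM(unstimulated) = 237.7093; mean CPM(forskolin-stimulated) = 1507.6443
Fold change = 1507.6443 / 237.7093 = 6.34239
log2(6.34239) = 2.6650

2.665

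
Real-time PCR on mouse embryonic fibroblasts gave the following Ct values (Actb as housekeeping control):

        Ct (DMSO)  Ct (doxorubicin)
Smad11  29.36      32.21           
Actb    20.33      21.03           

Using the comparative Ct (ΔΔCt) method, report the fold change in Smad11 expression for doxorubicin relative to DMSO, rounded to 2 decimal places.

0.23

ΔCt(DMSO) = 29.360 − 20.330 = 9.030
ΔCt(doxorubicin) = 32.210 − 21.030 = 11.180
ΔΔCt = 11.180 − 9.030 = 2.150
Fold change = 2^(−2.150) = 0.225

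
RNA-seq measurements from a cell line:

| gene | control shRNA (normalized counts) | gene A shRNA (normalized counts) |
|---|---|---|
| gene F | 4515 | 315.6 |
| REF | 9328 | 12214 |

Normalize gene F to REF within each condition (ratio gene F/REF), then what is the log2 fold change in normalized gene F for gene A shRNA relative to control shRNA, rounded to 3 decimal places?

-4.227

gene F/REF (control shRNA) = 4515 / 9328 = 0.48403
gene F/REF (gene A shRNA) = 315.6 / 12214 = 0.025839
Fold change = 0.025839 / 0.48403 = 0.0534
log2(0.0534) = -4.2275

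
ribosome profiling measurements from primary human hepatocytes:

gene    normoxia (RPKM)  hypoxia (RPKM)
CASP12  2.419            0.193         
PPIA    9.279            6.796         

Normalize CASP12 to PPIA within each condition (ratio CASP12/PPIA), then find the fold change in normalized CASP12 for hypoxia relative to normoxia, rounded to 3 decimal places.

0.109

CASP12/PPIA (normoxia) = 2.419 / 9.279 = 0.2607
CASP12/PPIA (hypoxia) = 0.193 / 6.796 = 0.028399
Fold change = 0.028399 / 0.2607 = 0.1089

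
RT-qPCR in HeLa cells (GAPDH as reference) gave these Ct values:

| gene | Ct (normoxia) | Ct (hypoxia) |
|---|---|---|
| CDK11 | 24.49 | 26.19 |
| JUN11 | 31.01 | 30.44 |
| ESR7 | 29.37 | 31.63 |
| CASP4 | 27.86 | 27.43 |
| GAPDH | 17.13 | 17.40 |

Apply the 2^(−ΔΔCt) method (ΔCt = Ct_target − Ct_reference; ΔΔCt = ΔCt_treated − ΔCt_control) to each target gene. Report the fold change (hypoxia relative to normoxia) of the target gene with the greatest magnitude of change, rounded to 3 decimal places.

0.252

CDK11: ΔΔCt = (26.19−17.40) − (24.49−17.13) = 8.79 − 7.36 = 1.43; fold change = 2^-1.43 = 0.371
JUN11: ΔΔCt = (30.44−17.40) − (31.01−17.13) = 13.04 − 13.88 = -0.84; fold change = 2^0.84 = 1.790
ESR7: ΔΔCt = (31.63−17.40) − (29.37−17.13) = 14.23 − 12.24 = 1.99; fold change = 2^-1.99 = 0.252
CASP4: ΔΔCt = (27.43−17.40) − (27.86−17.13) = 10.03 − 10.73 = -0.70; fold change = 2^0.70 = 1.625
ESR7 has the largest |ΔΔCt| = 1.99.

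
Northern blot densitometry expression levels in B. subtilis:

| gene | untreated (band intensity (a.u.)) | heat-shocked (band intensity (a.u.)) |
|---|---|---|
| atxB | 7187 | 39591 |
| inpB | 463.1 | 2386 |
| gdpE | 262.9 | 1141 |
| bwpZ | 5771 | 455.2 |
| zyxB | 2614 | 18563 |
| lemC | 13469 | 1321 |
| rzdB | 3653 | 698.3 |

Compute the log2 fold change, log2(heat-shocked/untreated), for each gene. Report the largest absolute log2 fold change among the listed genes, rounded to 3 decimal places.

log2(39591/7187) = 2.462  (atxB)
log2(2386/463.1) = 2.365  (inpB)
log2(1141/262.9) = 2.118  (gdpE)
log2(455.2/5771) = -3.664  (bwpZ)
log2(18563/2614) = 2.828  (zyxB)
log2(1321/13469) = -3.350  (lemC)
log2(698.3/3653) = -2.387  (rzdB)
The largest magnitude belongs to bwpZ.

3.664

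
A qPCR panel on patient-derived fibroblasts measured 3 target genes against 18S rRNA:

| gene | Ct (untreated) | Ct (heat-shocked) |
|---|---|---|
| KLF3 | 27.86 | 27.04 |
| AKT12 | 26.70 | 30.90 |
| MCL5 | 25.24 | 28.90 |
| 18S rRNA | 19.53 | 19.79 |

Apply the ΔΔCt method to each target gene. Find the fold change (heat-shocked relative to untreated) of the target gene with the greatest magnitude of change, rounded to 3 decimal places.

0.065

KLF3: ΔΔCt = (27.04−19.79) − (27.86−19.53) = 7.25 − 8.33 = -1.08; fold change = 2^1.08 = 2.114
AKT12: ΔΔCt = (30.90−19.79) − (26.70−19.53) = 11.11 − 7.17 = 3.94; fold change = 2^-3.94 = 0.065
MCL5: ΔΔCt = (28.90−19.79) − (25.24−19.53) = 9.11 − 5.71 = 3.40; fold change = 2^-3.40 = 0.095
AKT12 has the largest |ΔΔCt| = 3.94.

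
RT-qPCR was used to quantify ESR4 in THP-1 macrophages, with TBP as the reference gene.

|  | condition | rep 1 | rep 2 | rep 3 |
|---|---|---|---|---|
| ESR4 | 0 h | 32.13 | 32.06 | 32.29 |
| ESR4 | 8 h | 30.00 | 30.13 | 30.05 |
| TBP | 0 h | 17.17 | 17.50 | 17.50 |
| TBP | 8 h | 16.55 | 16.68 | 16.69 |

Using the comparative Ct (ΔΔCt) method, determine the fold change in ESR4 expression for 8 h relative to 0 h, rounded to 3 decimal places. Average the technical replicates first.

Mean Ct: ESR4 0 h 32.160; ESR4 8 h 30.060; TBP 0 h 17.390; TBP 8 h 16.640
ΔCt(0 h) = 32.160 − 17.390 = 14.770
ΔCt(8 h) = 30.060 − 16.640 = 13.420
ΔΔCt = 13.420 − 14.770 = -1.350
Fold change = 2^(−(-1.350)) = 2^1.350 = 2.5491

2.549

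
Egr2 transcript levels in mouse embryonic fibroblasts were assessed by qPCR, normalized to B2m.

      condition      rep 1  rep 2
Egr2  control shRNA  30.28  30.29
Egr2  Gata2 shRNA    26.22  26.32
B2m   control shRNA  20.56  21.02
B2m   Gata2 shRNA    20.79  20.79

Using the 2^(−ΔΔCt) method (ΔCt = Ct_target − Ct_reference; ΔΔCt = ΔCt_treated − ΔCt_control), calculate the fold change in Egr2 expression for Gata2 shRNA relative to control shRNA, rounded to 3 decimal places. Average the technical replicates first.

Mean Ct: Egr2 control shRNA 30.285; Egr2 Gata2 shRNA 26.270; B2m control shRNA 20.790; B2m Gata2 shRNA 20.790
ΔCt(control shRNA) = 30.285 − 20.790 = 9.495
ΔCt(Gata2 shRNA) = 26.270 − 20.790 = 5.480
ΔΔCt = 5.480 − 9.495 = -4.015
Fold change = 2^(−(-4.015)) = 2^4.015 = 16.1672

16.167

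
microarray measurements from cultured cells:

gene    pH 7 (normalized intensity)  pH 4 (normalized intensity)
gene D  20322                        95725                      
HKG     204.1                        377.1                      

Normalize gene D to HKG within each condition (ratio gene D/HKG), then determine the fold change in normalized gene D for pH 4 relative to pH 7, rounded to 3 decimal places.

gene D/HKG (pH 7) = 20322 / 204.1 = 99.569
gene D/HKG (pH 4) = 95725 / 377.1 = 253.85
Fold change = 253.85 / 99.569 = 2.5494

2.549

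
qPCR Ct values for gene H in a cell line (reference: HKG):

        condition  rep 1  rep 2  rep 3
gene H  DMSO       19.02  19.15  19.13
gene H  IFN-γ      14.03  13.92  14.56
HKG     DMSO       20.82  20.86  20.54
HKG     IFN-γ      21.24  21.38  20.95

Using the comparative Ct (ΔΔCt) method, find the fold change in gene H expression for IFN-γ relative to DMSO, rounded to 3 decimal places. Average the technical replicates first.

41.643

Mean Ct: gene H DMSO 19.100; gene H IFN-γ 14.170; HKG DMSO 20.740; HKG IFN-γ 21.190
ΔCt(DMSO) = 19.100 − 20.740 = -1.640
ΔCt(IFN-γ) = 14.170 − 21.190 = -7.020
ΔΔCt = -7.020 − (-1.640) = -5.380
Fold change = 2^(−(-5.380)) = 2^5.380 = 41.6429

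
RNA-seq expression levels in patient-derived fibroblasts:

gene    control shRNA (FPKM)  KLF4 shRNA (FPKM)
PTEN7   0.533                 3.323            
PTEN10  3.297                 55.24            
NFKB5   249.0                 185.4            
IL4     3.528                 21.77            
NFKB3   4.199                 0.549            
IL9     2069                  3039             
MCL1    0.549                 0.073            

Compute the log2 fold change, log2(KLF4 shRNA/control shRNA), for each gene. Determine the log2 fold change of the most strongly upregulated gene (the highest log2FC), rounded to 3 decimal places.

log2(3.323/0.533) = 2.640  (PTEN7)
log2(55.24/3.297) = 4.066  (PTEN10)
log2(185.4/249.0) = -0.426  (NFKB5)
log2(21.77/3.528) = 2.625  (IL4)
log2(0.549/4.199) = -2.935  (NFKB3)
log2(3039/2069) = 0.555  (IL9)
log2(0.073/0.549) = -2.911  (MCL1)
PTEN10 is most strongly upregulated.

4.066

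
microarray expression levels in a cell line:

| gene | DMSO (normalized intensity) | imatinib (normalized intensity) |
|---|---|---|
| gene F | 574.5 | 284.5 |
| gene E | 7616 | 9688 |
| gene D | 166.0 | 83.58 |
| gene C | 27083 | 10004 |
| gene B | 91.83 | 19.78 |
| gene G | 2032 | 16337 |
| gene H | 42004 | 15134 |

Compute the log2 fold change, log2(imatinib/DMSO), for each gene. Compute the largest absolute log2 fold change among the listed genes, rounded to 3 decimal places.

log2(284.5/574.5) = -1.014  (gene F)
log2(9688/7616) = 0.347  (gene E)
log2(83.58/166.0) = -0.990  (gene D)
log2(10004/27083) = -1.437  (gene C)
log2(19.78/91.83) = -2.215  (gene B)
log2(16337/2032) = 3.007  (gene G)
log2(15134/42004) = -1.473  (gene H)
The largest magnitude belongs to gene G.

3.007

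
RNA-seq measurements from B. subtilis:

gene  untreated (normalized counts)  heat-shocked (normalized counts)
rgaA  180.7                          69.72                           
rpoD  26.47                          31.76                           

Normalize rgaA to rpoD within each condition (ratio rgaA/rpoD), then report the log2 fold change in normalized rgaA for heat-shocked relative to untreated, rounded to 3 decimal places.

-1.637

rgaA/rpoD (untreated) = 180.7 / 26.47 = 6.8266
rgaA/rpoD (heat-shocked) = 69.72 / 31.76 = 2.1952
Fold change = 2.1952 / 6.8266 = 0.3216
log2(0.3216) = -1.6368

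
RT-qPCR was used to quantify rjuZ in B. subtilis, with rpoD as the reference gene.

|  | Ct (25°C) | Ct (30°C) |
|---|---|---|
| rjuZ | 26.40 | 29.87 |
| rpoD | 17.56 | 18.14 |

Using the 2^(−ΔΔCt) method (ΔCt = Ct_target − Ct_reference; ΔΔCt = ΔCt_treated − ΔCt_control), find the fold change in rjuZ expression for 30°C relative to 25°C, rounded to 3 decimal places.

0.135

ΔCt(25°C) = 26.400 − 17.560 = 8.840
ΔCt(30°C) = 29.870 − 18.140 = 11.730
ΔΔCt = 11.730 − 8.840 = 2.890
Fold change = 2^(−2.890) = 0.1349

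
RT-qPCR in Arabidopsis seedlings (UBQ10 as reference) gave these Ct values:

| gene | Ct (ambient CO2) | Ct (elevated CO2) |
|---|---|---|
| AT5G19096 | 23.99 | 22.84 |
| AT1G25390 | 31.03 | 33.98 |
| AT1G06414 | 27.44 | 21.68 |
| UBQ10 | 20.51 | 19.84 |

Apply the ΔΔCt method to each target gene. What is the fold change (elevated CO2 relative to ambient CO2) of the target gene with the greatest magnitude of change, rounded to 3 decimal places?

AT5G19096: ΔΔCt = (22.84−19.84) − (23.99−20.51) = 3.00 − 3.48 = -0.48; fold change = 2^0.48 = 1.395
AT1G25390: ΔΔCt = (33.98−19.84) − (31.03−20.51) = 14.14 − 10.52 = 3.62; fold change = 2^-3.62 = 0.081
AT1G06414: ΔΔCt = (21.68−19.84) − (27.44−20.51) = 1.84 − 6.93 = -5.09; fold change = 2^5.09 = 34.060
AT1G06414 has the largest |ΔΔCt| = 5.09.

34.060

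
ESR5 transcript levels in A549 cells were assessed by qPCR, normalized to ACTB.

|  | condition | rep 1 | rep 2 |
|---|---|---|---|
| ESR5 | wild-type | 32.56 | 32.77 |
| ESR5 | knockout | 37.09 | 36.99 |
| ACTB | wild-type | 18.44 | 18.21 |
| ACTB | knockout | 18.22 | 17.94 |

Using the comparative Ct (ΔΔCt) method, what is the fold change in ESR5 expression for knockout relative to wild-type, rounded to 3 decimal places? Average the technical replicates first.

0.041

Mean Ct: ESR5 wild-type 32.665; ESR5 knockout 37.040; ACTB wild-type 18.325; ACTB knockout 18.080
ΔCt(wild-type) = 32.665 − 18.325 = 14.340
ΔCt(knockout) = 37.040 − 18.080 = 18.960
ΔΔCt = 18.960 − 14.340 = 4.620
Fold change = 2^(−4.620) = 0.0407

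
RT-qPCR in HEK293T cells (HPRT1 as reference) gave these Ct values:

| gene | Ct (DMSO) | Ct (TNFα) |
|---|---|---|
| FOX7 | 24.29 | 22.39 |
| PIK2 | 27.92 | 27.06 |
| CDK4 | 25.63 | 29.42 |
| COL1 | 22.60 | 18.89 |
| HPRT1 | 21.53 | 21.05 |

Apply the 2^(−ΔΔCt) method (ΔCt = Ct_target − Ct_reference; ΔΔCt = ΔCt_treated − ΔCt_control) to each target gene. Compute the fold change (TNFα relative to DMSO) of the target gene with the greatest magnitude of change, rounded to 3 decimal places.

FOX7: ΔΔCt = (22.39−21.05) − (24.29−21.53) = 1.34 − 2.76 = -1.42; fold change = 2^1.42 = 2.676
PIK2: ΔΔCt = (27.06−21.05) − (27.92−21.53) = 6.01 − 6.39 = -0.38; fold change = 2^0.38 = 1.301
CDK4: ΔΔCt = (29.42−21.05) − (25.63−21.53) = 8.37 − 4.10 = 4.27; fold change = 2^-4.27 = 0.052
COL1: ΔΔCt = (18.89−21.05) − (22.60−21.53) = -2.16 − 1.07 = -3.23; fold change = 2^3.23 = 9.383
CDK4 has the largest |ΔΔCt| = 4.27.

0.052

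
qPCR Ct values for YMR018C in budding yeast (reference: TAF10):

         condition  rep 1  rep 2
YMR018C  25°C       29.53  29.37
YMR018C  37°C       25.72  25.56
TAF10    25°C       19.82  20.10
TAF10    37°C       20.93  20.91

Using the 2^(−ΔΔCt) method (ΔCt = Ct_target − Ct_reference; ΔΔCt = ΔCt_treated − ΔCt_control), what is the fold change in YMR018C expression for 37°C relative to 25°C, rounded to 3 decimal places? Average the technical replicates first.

27.284

Mean Ct: YMR018C 25°C 29.450; YMR018C 37°C 25.640; TAF10 25°C 19.960; TAF10 37°C 20.920
ΔCt(25°C) = 29.450 − 19.960 = 9.490
ΔCt(37°C) = 25.640 − 20.920 = 4.720
ΔΔCt = 4.720 − 9.490 = -4.770
Fold change = 2^(−(-4.770)) = 2^4.770 = 27.2843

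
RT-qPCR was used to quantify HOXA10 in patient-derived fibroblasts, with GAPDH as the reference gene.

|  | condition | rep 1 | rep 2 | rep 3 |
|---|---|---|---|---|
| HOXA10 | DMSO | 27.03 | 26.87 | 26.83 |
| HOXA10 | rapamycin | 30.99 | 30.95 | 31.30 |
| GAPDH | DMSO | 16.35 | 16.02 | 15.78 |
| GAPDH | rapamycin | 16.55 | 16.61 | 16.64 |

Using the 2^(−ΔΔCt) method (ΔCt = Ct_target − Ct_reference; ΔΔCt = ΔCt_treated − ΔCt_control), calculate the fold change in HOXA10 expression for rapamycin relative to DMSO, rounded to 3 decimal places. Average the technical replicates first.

Mean Ct: HOXA10 DMSO 26.910; HOXA10 rapamycin 31.080; GAPDH DMSO 16.050; GAPDH rapamycin 16.600
ΔCt(DMSO) = 26.910 − 16.050 = 10.860
ΔCt(rapamycin) = 31.080 − 16.600 = 14.480
ΔΔCt = 14.480 − 10.860 = 3.620
Fold change = 2^(−3.620) = 0.0813

0.081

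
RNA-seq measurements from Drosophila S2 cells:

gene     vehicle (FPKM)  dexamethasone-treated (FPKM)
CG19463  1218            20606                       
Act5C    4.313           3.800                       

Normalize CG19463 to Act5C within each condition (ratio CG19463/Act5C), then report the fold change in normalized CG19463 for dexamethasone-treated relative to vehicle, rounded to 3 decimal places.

19.202

CG19463/Act5C (vehicle) = 1218 / 4.313 = 282.4
CG19463/Act5C (dexamethasone-treated) = 20606 / 3.800 = 5422.6
Fold change = 5422.6 / 282.4 = 19.2018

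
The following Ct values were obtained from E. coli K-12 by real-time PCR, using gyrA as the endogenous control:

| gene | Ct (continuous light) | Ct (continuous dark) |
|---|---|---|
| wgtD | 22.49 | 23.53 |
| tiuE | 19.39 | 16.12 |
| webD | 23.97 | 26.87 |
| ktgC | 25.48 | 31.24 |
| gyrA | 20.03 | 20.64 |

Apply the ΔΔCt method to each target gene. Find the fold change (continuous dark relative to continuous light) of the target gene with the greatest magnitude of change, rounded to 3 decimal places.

wgtD: ΔΔCt = (23.53−20.64) − (22.49−20.03) = 2.89 − 2.46 = 0.43; fold change = 2^-0.43 = 0.742
tiuE: ΔΔCt = (16.12−20.64) − (19.39−20.03) = -4.52 − (-0.64) = -3.88; fold change = 2^3.88 = 14.723
webD: ΔΔCt = (26.87−20.64) − (23.97−20.03) = 6.23 − 3.94 = 2.29; fold change = 2^-2.29 = 0.204
ktgC: ΔΔCt = (31.24−20.64) − (25.48−20.03) = 10.60 − 5.45 = 5.15; fold change = 2^-5.15 = 0.028
ktgC has the largest |ΔΔCt| = 5.15.

0.028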